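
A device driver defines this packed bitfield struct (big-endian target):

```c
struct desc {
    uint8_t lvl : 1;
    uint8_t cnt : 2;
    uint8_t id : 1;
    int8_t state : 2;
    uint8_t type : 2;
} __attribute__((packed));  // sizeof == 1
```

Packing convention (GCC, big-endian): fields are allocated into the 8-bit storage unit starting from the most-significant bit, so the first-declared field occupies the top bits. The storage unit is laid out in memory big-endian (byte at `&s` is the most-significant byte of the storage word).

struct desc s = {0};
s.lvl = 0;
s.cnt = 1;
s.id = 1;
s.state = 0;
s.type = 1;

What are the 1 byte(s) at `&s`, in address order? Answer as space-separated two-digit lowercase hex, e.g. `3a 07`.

31

[7+:1] lvl=0 & 0x1 = 0x0; word=0x00
[5+:2] cnt=1 & 0x3 = 0x1; word=0x20
[4+:1] id=1 & 0x1 = 0x1; word=0x30
[2+:2] state=0 & 0x3 = 0x0; word=0x30
[0+:2] type=1 & 0x3 = 0x1; word=0x31
word = 0x31 → big-endian bytes:
  [0]=0x31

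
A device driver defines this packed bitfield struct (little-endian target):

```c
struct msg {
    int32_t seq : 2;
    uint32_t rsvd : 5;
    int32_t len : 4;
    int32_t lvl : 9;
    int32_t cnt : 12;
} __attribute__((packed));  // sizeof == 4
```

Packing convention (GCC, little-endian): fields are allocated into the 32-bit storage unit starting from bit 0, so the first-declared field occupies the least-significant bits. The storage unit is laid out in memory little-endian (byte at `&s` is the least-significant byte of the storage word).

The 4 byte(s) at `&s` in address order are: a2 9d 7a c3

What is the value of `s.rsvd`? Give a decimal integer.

[0]=0xa2 [1]=0x9d [2]=0x7a [3]=0xc3 (little-endian) → word 0xc37a9da2
seq:2 @ bit 0 → (0xc37a9da2>>0)&0x3 = 0x2
rsvd:5 @ bit 2 → (0xc37a9da2>>2)&0x1f = 0x8  ←
len:4 @ bit 7 → (0xc37a9da2>>7)&0xf = 0xb
lvl:9 @ bit 11 → (0xc37a9da2>>11)&0x1ff = 0x153
cnt:12 @ bit 20 → (0xc37a9da2>>20)&0xfff = 0xc37

8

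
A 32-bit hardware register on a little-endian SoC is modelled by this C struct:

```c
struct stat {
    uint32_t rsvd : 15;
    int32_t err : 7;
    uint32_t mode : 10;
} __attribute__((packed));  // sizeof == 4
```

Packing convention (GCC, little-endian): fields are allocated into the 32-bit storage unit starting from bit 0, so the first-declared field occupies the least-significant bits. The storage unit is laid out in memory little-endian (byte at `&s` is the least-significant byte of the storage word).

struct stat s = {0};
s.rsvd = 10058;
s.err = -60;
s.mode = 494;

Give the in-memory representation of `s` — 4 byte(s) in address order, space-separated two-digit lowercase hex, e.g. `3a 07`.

rsvd:15 = 10058 → 0x274a << 0 → word 0x0000274a
err:7 = -60 → 0x44 << 15 → word 0x0022274a
mode:10 = 494 → 0x1ee << 22 → word 0x7ba2274a
word = 0x7ba2274a → little-endian bytes:
  [0]=0x4a  [1]=0x27  [2]=0xa2  [3]=0x7b

4a 27 a2 7b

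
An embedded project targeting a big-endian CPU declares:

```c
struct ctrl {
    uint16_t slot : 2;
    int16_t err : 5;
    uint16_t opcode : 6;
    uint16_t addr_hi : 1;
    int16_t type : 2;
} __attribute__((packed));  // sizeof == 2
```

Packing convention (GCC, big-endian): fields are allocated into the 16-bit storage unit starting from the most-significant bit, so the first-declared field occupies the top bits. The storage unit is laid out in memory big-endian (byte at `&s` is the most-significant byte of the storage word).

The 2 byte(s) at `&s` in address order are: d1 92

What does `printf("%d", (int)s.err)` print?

[0]=0xd1 [1]=0x92 (big-endian) → word 0xd192
slot [14+:2] = (word>>14) & 0x3 = 3
err [9+:5] = (word>>9) & 0x1f = 8  ←
opcode [3+:6] = (word>>3) & 0x3f = 50
addr_hi [2+:1] = (word>>2) & 0x1 = 0
type [0+:2] = (word>>0) & 0x3 = 2
err signed 5b, MSB=0: value = 8

8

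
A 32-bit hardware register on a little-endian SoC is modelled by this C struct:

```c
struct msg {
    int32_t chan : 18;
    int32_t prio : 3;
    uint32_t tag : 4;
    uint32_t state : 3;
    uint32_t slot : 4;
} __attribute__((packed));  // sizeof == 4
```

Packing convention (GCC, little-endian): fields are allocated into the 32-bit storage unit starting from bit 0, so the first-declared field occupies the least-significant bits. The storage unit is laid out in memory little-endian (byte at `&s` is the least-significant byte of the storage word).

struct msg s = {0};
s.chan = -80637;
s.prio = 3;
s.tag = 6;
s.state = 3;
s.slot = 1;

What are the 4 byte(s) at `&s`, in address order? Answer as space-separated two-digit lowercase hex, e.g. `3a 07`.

03 c5 ce 16

[0+:18] chan=-80637 & 0x3ffff = 0x2c503; word=0x0002c503
[18+:3] prio=3 & 0x7 = 0x3; word=0x000ec503
[21+:4] tag=6 & 0xf = 0x6; word=0x00cec503
[25+:3] state=3 & 0x7 = 0x3; word=0x06cec503
[28+:4] slot=1 & 0xf = 0x1; word=0x16cec503
word = 0x16cec503 → little-endian bytes:
  [0]=0x03  [1]=0xc5  [2]=0xce  [3]=0x16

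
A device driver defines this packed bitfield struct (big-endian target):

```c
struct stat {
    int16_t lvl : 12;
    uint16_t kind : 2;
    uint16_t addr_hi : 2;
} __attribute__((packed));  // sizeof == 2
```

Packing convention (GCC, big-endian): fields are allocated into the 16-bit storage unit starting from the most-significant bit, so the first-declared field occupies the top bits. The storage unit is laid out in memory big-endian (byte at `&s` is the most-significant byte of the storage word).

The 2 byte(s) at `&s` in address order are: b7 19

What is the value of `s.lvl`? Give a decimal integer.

[0]=0xb7 [1]=0x19 (big-endian) → word 0xb719
lvl:12 @ bit 4 → (0xb719>>4)&0xfff = 0xb71  ←
kind:2 @ bit 2 → (0xb719>>2)&0x3 = 0x2
addr_hi:2 @ bit 0 → (0xb719>>0)&0x3 = 0x1
lvl signed 12b, MSB=1: 2929 - 4096 = -1167

-1167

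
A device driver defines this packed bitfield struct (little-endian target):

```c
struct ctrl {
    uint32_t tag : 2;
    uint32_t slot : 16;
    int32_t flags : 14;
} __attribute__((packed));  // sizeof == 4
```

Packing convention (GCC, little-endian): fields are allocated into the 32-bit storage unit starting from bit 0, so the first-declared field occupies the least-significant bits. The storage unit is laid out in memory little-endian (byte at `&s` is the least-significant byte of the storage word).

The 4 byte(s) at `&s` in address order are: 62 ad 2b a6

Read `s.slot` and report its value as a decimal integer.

[0]=0x62 [1]=0xad [2]=0x2b [3]=0xa6 (little-endian) → word 0xa62bad62
tag [0+:2] = (word>>0) & 0x3 = 2
slot [2+:16] = (word>>2) & 0xffff = 60248  ←
flags [18+:14] = (word>>18) & 0x3fff = 10634

60248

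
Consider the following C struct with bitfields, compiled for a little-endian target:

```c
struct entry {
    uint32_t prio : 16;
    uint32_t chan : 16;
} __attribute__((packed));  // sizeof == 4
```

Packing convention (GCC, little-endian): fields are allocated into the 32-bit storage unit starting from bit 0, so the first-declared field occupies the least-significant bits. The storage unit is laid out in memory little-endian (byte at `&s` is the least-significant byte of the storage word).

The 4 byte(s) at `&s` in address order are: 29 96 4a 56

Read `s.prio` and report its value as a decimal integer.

[0]=0x29 [1]=0x96 [2]=0x4a [3]=0x56 (little-endian) → word 0x564a9629
prio:16 @ bit 0 → (0x564a9629>>0)&0xffff = 0x9629  ←
chan:16 @ bit 16 → (0x564a9629>>16)&0xffff = 0x564a

38441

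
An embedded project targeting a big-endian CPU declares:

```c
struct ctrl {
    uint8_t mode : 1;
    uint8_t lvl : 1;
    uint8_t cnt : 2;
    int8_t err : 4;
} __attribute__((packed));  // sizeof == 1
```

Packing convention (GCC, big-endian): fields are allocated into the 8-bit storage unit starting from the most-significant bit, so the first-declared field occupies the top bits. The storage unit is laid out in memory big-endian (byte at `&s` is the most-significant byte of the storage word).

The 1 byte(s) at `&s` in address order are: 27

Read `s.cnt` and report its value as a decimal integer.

2

[0]=0x27 (big-endian) → word 0x27
mode [7+:1] = (word>>7) & 0x1 = 0
lvl [6+:1] = (word>>6) & 0x1 = 0
cnt [4+:2] = (word>>4) & 0x3 = 2  ←
err [0+:4] = (word>>0) & 0xf = 7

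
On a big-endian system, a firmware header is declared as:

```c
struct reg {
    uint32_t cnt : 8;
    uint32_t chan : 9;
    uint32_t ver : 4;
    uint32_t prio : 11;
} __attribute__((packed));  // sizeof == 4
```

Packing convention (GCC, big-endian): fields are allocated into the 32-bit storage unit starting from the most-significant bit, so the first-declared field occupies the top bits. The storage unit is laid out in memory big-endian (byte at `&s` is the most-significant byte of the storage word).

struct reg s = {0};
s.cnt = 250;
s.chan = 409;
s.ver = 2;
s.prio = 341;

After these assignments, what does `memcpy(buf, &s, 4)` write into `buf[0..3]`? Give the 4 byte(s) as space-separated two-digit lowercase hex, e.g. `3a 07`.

cnt (8b) val=250 bits=0xfa at bit 24: 0xfa000000
chan (9b) val=409 bits=0x199 at bit 15: 0xfacc8000
ver (4b) val=2 bits=0x2 at bit 11: 0xfacc9000
prio (11b) val=341 bits=0x155 at bit 0: 0xfacc9155
word = 0xfacc9155 → big-endian bytes:
  [0]=0xfa  [1]=0xcc  [2]=0x91  [3]=0x55

fa cc 91 55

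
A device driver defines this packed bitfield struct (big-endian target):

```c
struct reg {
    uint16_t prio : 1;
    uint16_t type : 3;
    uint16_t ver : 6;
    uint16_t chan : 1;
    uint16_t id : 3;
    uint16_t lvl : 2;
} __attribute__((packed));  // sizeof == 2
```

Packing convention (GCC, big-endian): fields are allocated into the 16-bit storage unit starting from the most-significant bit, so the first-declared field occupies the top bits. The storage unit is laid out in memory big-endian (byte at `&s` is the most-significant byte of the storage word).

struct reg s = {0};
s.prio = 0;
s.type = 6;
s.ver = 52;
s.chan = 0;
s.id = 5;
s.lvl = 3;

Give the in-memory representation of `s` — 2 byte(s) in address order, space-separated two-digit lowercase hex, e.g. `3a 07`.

prio (1b) val=0 bits=0x0 at bit 15: 0x0000
type (3b) val=6 bits=0x6 at bit 12: 0x6000
ver (6b) val=52 bits=0x34 at bit 6: 0x6d00
chan (1b) val=0 bits=0x0 at bit 5: 0x6d00
id (3b) val=5 bits=0x5 at bit 2: 0x6d14
lvl (2b) val=3 bits=0x3 at bit 0: 0x6d17
word = 0x6d17 → big-endian bytes:
  [0]=0x6d  [1]=0x17

6d 17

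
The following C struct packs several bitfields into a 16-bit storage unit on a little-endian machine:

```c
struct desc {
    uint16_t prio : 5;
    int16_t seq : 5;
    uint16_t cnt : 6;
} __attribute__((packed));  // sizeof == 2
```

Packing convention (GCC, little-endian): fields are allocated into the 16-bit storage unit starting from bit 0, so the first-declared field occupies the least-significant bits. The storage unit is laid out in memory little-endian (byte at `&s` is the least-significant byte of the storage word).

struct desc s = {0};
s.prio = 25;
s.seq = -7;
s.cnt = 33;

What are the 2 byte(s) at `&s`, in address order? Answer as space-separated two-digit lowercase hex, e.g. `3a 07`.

[0+:5] prio=25 & 0x1f = 0x19; word=0x0019
[5+:5] seq=-7 & 0x1f = 0x19; word=0x0339
[10+:6] cnt=33 & 0x3f = 0x21; word=0x8739
word = 0x8739 → little-endian bytes:
  [0]=0x39  [1]=0x87

39 87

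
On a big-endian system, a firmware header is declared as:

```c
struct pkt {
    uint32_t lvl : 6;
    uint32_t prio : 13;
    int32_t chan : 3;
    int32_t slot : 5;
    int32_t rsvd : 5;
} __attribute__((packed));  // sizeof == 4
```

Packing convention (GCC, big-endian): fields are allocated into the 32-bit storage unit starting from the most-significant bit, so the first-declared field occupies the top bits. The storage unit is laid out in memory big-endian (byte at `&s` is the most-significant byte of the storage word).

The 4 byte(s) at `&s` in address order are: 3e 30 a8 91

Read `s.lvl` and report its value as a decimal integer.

15

[0]=0x3e [1]=0x30 [2]=0xa8 [3]=0x91 (big-endian) → word 0x3e30a891
lvl:6 @ bit 26 → (0x3e30a891>>26)&0x3f = 0xf  ←
prio:13 @ bit 13 → (0x3e30a891>>13)&0x1fff = 0x1185
chan:3 @ bit 10 → (0x3e30a891>>10)&0x7 = 0x2
slot:5 @ bit 5 → (0x3e30a891>>5)&0x1f = 0x4
rsvd:5 @ bit 0 → (0x3e30a891>>0)&0x1f = 0x11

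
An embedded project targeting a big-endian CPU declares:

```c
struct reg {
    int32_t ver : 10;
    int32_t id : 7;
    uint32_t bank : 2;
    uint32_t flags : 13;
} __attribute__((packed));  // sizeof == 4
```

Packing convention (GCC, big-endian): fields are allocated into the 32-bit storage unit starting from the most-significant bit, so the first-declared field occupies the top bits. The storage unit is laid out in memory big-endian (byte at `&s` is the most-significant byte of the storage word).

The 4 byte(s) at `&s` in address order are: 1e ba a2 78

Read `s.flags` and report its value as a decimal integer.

[0]=0x1e [1]=0xba [2]=0xa2 [3]=0x78 (big-endian) → word 0x1ebaa278
ver:10 @ bit 22 → (0x1ebaa278>>22)&0x3ff = 0x7a
id:7 @ bit 15 → (0x1ebaa278>>15)&0x7f = 0x75
bank:2 @ bit 13 → (0x1ebaa278>>13)&0x3 = 0x1
flags:13 @ bit 0 → (0x1ebaa278>>0)&0x1fff = 0x278  ←

632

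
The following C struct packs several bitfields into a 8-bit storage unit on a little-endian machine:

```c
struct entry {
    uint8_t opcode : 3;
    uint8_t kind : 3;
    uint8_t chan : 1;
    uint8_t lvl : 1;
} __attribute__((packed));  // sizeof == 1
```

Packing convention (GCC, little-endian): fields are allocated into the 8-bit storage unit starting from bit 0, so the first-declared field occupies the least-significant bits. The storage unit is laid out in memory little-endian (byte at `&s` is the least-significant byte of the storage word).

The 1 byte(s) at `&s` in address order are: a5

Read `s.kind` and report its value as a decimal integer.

4

[0]=0xa5 (little-endian) → word 0xa5
opcode [0+:3] = (word>>0) & 0x7 = 5
kind [3+:3] = (word>>3) & 0x7 = 4  ←
chan [6+:1] = (word>>6) & 0x1 = 0
lvl [7+:1] = (word>>7) & 0x1 = 1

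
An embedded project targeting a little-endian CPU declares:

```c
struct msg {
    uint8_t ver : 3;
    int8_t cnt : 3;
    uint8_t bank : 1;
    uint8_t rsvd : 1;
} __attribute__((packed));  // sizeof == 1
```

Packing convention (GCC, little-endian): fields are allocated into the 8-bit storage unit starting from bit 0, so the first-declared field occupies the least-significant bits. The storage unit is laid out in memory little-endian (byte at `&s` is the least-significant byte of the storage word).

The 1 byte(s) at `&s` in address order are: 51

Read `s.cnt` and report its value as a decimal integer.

2

[0]=0x51 (little-endian) → word 0x51
ver:3 @ bit 0 → (0x51>>0)&0x7 = 0x1
cnt:3 @ bit 3 → (0x51>>3)&0x7 = 0x2  ←
bank:1 @ bit 6 → (0x51>>6)&0x1 = 0x1
rsvd:1 @ bit 7 → (0x51>>7)&0x1 = 0x0
cnt signed 3b, MSB=0: value = 2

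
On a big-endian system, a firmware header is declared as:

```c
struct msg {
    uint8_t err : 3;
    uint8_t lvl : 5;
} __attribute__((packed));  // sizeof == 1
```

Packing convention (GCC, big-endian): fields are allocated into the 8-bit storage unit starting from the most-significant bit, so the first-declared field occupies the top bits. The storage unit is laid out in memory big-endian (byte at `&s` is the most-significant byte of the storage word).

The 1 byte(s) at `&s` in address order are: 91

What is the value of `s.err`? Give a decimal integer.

[0]=0x91 (big-endian) → word 0x91
err [5+:3] = (word>>5) & 0x7 = 4  ←
lvl [0+:5] = (word>>0) & 0x1f = 17

4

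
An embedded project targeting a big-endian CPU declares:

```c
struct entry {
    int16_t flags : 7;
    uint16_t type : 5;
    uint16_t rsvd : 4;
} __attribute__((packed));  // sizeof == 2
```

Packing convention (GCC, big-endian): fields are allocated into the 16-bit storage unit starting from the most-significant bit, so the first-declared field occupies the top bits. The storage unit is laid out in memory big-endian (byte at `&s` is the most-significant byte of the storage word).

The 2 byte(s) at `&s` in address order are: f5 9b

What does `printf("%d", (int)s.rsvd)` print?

11

[0]=0xf5 [1]=0x9b (big-endian) → word 0xf59b
flags:7 @ bit 9 → (0xf59b>>9)&0x7f = 0x7a
type:5 @ bit 4 → (0xf59b>>4)&0x1f = 0x19
rsvd:4 @ bit 0 → (0xf59b>>0)&0xf = 0xb  ←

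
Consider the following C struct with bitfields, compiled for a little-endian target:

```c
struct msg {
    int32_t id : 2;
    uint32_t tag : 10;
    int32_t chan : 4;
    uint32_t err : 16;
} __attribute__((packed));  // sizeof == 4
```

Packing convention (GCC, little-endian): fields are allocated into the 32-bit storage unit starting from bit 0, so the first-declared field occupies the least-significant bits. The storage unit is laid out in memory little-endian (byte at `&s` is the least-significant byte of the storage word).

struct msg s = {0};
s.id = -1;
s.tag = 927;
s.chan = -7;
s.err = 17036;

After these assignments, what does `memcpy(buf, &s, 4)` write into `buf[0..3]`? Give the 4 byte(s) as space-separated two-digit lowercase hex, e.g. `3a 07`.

7f 9e 8c 42

[0+:2] id=-1 & 0x3 = 0x3; word=0x00000003
[2+:10] tag=927 & 0x3ff = 0x39f; word=0x00000e7f
[12+:4] chan=-7 & 0xf = 0x9; word=0x00009e7f
[16+:16] err=17036 & 0xffff = 0x428c; word=0x428c9e7f
word = 0x428c9e7f → little-endian bytes:
  [0]=0x7f  [1]=0x9e  [2]=0x8c  [3]=0x42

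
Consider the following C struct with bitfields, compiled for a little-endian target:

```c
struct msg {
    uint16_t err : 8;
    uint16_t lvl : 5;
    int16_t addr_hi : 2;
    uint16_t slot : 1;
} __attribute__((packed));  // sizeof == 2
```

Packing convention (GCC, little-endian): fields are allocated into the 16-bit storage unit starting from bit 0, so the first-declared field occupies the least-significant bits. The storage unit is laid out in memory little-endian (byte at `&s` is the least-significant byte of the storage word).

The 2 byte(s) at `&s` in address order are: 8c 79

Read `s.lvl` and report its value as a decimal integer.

25

[0]=0x8c [1]=0x79 (little-endian) → word 0x798c
err [0+:8] = (word>>0) & 0xff = 140
lvl [8+:5] = (word>>8) & 0x1f = 25  ←
addr_hi [13+:2] = (word>>13) & 0x3 = 3
slot [15+:1] = (word>>15) & 0x1 = 0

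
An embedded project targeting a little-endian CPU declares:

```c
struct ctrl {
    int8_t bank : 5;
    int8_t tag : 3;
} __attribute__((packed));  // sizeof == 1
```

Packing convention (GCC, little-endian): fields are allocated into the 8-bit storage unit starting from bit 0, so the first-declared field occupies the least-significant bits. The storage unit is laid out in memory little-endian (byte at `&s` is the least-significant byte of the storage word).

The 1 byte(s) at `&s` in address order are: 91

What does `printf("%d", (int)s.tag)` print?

[0]=0x91 (little-endian) → word 0x91
bank:5 @ bit 0 → (0x91>>0)&0x1f = 0x11
tag:3 @ bit 5 → (0x91>>5)&0x7 = 0x4  ←
tag signed 3b, MSB=1: 4 - 8 = -4

-4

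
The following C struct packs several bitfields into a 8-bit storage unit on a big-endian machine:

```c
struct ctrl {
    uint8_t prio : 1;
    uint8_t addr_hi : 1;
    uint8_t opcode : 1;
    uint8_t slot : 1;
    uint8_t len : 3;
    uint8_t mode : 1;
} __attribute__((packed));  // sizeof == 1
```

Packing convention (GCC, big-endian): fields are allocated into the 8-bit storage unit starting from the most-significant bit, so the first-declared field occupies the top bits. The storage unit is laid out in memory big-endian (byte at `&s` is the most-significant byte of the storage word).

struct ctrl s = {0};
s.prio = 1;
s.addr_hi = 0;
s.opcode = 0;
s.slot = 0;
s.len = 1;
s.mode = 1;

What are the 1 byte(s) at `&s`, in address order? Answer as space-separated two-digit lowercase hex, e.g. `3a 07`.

[7+:1] prio=1 & 0x1 = 0x1; word=0x80
[6+:1] addr_hi=0 & 0x1 = 0x0; word=0x80
[5+:1] opcode=0 & 0x1 = 0x0; word=0x80
[4+:1] slot=0 & 0x1 = 0x0; word=0x80
[1+:3] len=1 & 0x7 = 0x1; word=0x82
[0+:1] mode=1 & 0x1 = 0x1; word=0x83
word = 0x83 → big-endian bytes:
  [0]=0x83

83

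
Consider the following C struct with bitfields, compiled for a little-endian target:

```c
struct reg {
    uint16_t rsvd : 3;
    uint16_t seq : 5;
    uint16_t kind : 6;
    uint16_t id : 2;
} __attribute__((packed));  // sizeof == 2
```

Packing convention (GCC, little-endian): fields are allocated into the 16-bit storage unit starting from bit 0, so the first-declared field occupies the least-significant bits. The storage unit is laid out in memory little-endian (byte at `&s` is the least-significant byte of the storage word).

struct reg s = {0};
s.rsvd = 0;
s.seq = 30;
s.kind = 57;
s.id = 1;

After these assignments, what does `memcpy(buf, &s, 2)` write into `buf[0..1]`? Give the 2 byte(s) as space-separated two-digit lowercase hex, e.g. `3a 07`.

f0 79

[0+:3] rsvd=0 & 0x7 = 0x0; word=0x0000
[3+:5] seq=30 & 0x1f = 0x1e; word=0x00f0
[8+:6] kind=57 & 0x3f = 0x39; word=0x39f0
[14+:2] id=1 & 0x3 = 0x1; word=0x79f0
word = 0x79f0 → little-endian bytes:
  [0]=0xf0  [1]=0x79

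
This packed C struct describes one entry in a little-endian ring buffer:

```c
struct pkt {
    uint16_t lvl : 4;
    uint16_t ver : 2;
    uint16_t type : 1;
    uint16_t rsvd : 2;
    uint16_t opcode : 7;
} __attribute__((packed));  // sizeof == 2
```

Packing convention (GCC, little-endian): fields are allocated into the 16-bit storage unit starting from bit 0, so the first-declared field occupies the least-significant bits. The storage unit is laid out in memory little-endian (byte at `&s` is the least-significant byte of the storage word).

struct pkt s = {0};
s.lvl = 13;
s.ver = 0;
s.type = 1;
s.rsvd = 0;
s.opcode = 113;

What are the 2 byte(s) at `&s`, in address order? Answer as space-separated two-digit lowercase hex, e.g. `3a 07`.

lvl (4b) val=13 bits=0xd at bit 0: 0x000d
ver (2b) val=0 bits=0x0 at bit 4: 0x000d
type (1b) val=1 bits=0x1 at bit 6: 0x004d
rsvd (2b) val=0 bits=0x0 at bit 7: 0x004d
opcode (7b) val=113 bits=0x71 at bit 9: 0xe24d
word = 0xe24d → little-endian bytes:
  [0]=0x4d  [1]=0xe2

4d e2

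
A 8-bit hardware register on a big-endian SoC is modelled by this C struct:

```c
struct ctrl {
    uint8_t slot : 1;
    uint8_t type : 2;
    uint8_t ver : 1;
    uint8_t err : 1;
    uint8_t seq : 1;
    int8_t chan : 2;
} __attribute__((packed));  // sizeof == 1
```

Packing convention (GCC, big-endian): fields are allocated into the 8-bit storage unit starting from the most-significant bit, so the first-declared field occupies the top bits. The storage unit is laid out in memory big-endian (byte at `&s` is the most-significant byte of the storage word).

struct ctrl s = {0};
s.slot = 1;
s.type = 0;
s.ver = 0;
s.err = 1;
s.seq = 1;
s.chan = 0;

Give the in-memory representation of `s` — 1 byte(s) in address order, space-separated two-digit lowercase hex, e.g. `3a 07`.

slot (1b) val=1 bits=0x1 at bit 7: 0x80
type (2b) val=0 bits=0x0 at bit 5: 0x80
ver (1b) val=0 bits=0x0 at bit 4: 0x80
err (1b) val=1 bits=0x1 at bit 3: 0x88
seq (1b) val=1 bits=0x1 at bit 2: 0x8c
chan (2b) val=0 bits=0x0 at bit 0: 0x8c
word = 0x8c → big-endian bytes:
  [0]=0x8c

8c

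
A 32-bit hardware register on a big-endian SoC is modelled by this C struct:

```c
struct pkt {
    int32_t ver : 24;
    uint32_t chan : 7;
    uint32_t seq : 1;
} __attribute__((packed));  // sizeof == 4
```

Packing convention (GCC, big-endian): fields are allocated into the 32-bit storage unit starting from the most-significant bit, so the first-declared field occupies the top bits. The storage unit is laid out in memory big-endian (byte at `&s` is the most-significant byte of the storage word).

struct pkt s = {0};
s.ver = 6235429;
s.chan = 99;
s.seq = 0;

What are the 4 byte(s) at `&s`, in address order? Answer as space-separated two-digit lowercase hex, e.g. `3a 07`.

[8+:24] ver=6235429 & 0xffffff = 0x5f2525; word=0x5f252500
[1+:7] chan=99 & 0x7f = 0x63; word=0x5f2525c6
[0+:1] seq=0 & 0x1 = 0x0; word=0x5f2525c6
word = 0x5f2525c6 → big-endian bytes:
  [0]=0x5f  [1]=0x25  [2]=0x25  [3]=0xc6

5f 25 25 c6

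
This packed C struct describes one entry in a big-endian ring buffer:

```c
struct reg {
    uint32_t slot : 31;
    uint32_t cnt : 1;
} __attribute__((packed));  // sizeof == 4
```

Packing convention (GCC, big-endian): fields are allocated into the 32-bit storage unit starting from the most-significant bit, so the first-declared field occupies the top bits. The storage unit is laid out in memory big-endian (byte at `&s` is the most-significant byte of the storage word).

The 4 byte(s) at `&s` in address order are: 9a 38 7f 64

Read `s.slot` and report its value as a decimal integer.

[0]=0x9a [1]=0x38 [2]=0x7f [3]=0x64 (big-endian) → word 0x9a387f64
slot:31 @ bit 1 → (0x9a387f64>>1)&0x7fffffff = 0x4d1c3fb2  ←
cnt:1 @ bit 0 → (0x9a387f64>>0)&0x1 = 0x0

1293696946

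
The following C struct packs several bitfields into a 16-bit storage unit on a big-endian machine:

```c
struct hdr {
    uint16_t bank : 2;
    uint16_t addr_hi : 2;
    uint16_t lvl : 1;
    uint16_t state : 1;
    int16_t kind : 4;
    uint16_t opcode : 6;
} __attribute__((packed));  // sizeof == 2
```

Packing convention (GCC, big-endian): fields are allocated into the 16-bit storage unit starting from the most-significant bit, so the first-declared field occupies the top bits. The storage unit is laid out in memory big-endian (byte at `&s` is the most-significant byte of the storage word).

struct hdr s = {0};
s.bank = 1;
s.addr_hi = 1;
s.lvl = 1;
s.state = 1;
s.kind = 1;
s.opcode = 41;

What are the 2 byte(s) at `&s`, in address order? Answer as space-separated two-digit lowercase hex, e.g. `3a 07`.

[14+:2] bank=1 & 0x3 = 0x1; word=0x4000
[12+:2] addr_hi=1 & 0x3 = 0x1; word=0x5000
[11+:1] lvl=1 & 0x1 = 0x1; word=0x5800
[10+:1] state=1 & 0x1 = 0x1; word=0x5c00
[6+:4] kind=1 & 0xf = 0x1; word=0x5c40
[0+:6] opcode=41 & 0x3f = 0x29; word=0x5c69
word = 0x5c69 → big-endian bytes:
  [0]=0x5c  [1]=0x69

5c 69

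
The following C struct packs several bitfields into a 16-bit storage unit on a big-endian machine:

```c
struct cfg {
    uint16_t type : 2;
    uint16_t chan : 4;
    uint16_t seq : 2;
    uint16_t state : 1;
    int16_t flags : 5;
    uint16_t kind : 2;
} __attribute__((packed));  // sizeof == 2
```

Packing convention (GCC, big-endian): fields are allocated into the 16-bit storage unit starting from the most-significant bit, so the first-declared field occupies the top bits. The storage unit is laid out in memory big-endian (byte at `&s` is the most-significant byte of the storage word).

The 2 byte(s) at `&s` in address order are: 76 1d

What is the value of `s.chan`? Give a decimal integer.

[0]=0x76 [1]=0x1d (big-endian) → word 0x761d
type:2 @ bit 14 → (0x761d>>14)&0x3 = 0x1
chan:4 @ bit 10 → (0x761d>>10)&0xf = 0xd  ←
seq:2 @ bit 8 → (0x761d>>8)&0x3 = 0x2
state:1 @ bit 7 → (0x761d>>7)&0x1 = 0x0
flags:5 @ bit 2 → (0x761d>>2)&0x1f = 0x7
kind:2 @ bit 0 → (0x761d>>0)&0x3 = 0x1

13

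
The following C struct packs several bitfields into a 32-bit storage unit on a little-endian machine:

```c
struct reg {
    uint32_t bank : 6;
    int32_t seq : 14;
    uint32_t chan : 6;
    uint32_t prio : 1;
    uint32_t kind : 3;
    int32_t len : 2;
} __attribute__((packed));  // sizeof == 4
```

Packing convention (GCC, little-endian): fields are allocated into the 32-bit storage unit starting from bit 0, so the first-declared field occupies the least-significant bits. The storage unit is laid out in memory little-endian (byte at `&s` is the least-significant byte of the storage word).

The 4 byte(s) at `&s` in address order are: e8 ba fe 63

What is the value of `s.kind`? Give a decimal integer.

[0]=0xe8 [1]=0xba [2]=0xfe [3]=0x63 (little-endian) → word 0x63febae8
bank [0+:6] = (word>>0) & 0x3f = 40
seq [6+:14] = (word>>6) & 0x3fff = 15083
chan [20+:6] = (word>>20) & 0x3f = 63
prio [26+:1] = (word>>26) & 0x1 = 0
kind [27+:3] = (word>>27) & 0x7 = 4  ←
len [30+:2] = (word>>30) & 0x3 = 1

4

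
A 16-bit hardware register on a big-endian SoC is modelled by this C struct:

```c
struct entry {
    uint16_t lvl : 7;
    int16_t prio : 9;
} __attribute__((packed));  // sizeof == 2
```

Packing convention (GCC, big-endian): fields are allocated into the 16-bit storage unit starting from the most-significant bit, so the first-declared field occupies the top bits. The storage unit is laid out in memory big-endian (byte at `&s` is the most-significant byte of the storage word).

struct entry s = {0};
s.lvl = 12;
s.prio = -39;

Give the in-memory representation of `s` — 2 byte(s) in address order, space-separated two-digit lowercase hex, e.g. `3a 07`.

[9+:7] lvl=12 & 0x7f = 0xc; word=0x1800
[0+:9] prio=-39 & 0x1ff = 0x1d9; word=0x19d9
word = 0x19d9 → big-endian bytes:
  [0]=0x19  [1]=0xd9

19 d9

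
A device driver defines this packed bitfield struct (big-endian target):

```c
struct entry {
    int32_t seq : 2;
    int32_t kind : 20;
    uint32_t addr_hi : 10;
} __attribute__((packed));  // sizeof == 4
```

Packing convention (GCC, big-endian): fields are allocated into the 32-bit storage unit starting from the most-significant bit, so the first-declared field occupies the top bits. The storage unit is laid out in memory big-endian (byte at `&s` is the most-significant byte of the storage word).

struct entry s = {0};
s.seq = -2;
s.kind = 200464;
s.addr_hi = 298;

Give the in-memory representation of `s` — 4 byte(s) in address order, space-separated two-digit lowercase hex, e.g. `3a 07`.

8c 3c 41 2a

seq:2 = -2 → 0x2 << 30 → word 0x80000000
kind:20 = 200464 → 0x30f10 << 10 → word 0x8c3c4000
addr_hi:10 = 298 → 0x12a << 0 → word 0x8c3c412a
word = 0x8c3c412a → big-endian bytes:
  [0]=0x8c  [1]=0x3c  [2]=0x41  [3]=0x2a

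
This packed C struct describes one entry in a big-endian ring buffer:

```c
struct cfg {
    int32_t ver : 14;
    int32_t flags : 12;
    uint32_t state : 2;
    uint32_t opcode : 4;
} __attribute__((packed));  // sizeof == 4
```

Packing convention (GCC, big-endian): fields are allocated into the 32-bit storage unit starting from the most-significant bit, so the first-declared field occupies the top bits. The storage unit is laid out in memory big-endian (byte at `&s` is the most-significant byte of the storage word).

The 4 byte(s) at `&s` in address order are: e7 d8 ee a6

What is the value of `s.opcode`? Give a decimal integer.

[0]=0xe7 [1]=0xd8 [2]=0xee [3]=0xa6 (big-endian) → word 0xe7d8eea6
ver:14 @ bit 18 → (0xe7d8eea6>>18)&0x3fff = 0x39f6
flags:12 @ bit 6 → (0xe7d8eea6>>6)&0xfff = 0x3ba
state:2 @ bit 4 → (0xe7d8eea6>>4)&0x3 = 0x2
opcode:4 @ bit 0 → (0xe7d8eea6>>0)&0xf = 0x6  ←

6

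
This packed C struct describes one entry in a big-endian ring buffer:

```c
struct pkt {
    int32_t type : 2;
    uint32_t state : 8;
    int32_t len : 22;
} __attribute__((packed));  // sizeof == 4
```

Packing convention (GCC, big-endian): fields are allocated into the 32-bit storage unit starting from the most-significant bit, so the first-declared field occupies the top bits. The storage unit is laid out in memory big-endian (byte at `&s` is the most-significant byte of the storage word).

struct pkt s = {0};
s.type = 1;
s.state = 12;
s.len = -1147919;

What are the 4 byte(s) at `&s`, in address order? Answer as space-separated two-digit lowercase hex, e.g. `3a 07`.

43 2e 7b f1

type:2 = 1 → 0x1 << 30 → word 0x40000000
state:8 = 12 → 0xc << 22 → word 0x43000000
len:22 = -1147919 → 0x2e7bf1 << 0 → word 0x432e7bf1
word = 0x432e7bf1 → big-endian bytes:
  [0]=0x43  [1]=0x2e  [2]=0x7b  [3]=0xf1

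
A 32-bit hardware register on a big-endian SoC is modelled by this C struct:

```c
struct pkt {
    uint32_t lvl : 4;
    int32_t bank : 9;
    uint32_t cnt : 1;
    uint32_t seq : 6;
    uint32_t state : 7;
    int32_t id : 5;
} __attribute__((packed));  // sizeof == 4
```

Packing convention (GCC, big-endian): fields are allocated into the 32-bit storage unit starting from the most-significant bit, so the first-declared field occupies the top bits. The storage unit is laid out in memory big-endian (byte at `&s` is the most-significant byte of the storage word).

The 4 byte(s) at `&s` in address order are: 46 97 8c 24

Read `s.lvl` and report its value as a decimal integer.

[0]=0x46 [1]=0x97 [2]=0x8c [3]=0x24 (big-endian) → word 0x46978c24
lvl:4 @ bit 28 → (0x46978c24>>28)&0xf = 0x4  ←
bank:9 @ bit 19 → (0x46978c24>>19)&0x1ff = 0xd2
cnt:1 @ bit 18 → (0x46978c24>>18)&0x1 = 0x1
seq:6 @ bit 12 → (0x46978c24>>12)&0x3f = 0x38
state:7 @ bit 5 → (0x46978c24>>5)&0x7f = 0x61
id:5 @ bit 0 → (0x46978c24>>0)&0x1f = 0x4

4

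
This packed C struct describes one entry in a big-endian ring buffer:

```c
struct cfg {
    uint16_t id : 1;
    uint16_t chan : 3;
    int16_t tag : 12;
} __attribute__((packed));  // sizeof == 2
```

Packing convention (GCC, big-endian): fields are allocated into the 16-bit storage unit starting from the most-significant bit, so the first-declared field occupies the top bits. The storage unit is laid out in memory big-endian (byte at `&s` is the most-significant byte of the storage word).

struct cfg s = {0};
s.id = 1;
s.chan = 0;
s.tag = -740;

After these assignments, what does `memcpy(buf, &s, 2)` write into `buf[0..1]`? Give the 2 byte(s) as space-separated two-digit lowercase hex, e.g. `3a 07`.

id (1b) val=1 bits=0x1 at bit 15: 0x8000
chan (3b) val=0 bits=0x0 at bit 12: 0x8000
tag (12b) val=-740 bits=0xd1c at bit 0: 0x8d1c
word = 0x8d1c → big-endian bytes:
  [0]=0x8d  [1]=0x1c

8d 1c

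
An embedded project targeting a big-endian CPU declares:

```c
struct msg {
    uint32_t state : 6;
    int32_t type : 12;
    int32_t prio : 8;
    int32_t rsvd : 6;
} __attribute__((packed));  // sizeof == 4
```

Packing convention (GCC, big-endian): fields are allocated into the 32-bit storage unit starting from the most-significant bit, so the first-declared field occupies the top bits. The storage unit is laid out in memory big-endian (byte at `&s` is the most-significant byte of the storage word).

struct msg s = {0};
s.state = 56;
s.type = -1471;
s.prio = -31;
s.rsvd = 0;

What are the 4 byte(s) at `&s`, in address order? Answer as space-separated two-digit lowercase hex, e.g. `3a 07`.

e2 90 78 40

[26+:6] state=56 & 0x3f = 0x38; word=0xe0000000
[14+:12] type=-1471 & 0xfff = 0xa41; word=0xe2904000
[6+:8] prio=-31 & 0xff = 0xe1; word=0xe2907840
[0+:6] rsvd=0 & 0x3f = 0x0; word=0xe2907840
word = 0xe2907840 → big-endian bytes:
  [0]=0xe2  [1]=0x90  [2]=0x78  [3]=0x40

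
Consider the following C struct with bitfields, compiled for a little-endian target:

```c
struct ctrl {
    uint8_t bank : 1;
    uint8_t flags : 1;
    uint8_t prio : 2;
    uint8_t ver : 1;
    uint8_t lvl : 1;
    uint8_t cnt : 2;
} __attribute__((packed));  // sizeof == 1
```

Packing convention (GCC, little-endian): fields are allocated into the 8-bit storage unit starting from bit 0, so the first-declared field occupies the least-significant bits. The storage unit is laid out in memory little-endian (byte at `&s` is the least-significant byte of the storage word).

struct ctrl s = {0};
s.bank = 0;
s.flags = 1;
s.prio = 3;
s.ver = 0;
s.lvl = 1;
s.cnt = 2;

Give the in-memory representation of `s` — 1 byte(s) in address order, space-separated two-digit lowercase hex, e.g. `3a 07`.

[0+:1] bank=0 & 0x1 = 0x0; word=0x00
[1+:1] flags=1 & 0x1 = 0x1; word=0x02
[2+:2] prio=3 & 0x3 = 0x3; word=0x0e
[4+:1] ver=0 & 0x1 = 0x0; word=0x0e
[5+:1] lvl=1 & 0x1 = 0x1; word=0x2e
[6+:2] cnt=2 & 0x3 = 0x2; word=0xae
word = 0xae → little-endian bytes:
  [0]=0xae

ae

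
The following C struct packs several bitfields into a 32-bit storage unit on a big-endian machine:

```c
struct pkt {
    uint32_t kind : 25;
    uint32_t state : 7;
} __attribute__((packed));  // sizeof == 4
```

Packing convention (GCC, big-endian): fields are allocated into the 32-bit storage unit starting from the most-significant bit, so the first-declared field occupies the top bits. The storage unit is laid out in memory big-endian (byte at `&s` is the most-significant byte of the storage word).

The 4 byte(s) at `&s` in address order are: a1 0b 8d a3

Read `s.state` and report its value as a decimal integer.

35

[0]=0xa1 [1]=0x0b [2]=0x8d [3]=0xa3 (big-endian) → word 0xa10b8da3
kind [7+:25] = (word>>7) & 0x1ffffff = 21108507
state [0+:7] = (word>>0) & 0x7f = 35  ←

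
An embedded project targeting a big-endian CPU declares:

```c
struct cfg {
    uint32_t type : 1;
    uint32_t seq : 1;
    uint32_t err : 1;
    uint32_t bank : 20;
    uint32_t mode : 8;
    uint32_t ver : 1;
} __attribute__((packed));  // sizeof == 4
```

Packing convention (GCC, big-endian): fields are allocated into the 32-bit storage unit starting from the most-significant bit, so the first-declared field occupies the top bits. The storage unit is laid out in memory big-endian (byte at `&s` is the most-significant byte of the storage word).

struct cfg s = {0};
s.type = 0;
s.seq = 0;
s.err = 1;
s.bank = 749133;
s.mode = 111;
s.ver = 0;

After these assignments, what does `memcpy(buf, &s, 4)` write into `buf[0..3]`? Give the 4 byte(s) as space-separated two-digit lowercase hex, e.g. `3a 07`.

type (1b) val=0 bits=0x0 at bit 31: 0x00000000
seq (1b) val=0 bits=0x0 at bit 30: 0x00000000
err (1b) val=1 bits=0x1 at bit 29: 0x20000000
bank (20b) val=749133 bits=0xb6e4d at bit 9: 0x36dc9a00
mode (8b) val=111 bits=0x6f at bit 1: 0x36dc9ade
ver (1b) val=0 bits=0x0 at bit 0: 0x36dc9ade
word = 0x36dc9ade → big-endian bytes:
  [0]=0x36  [1]=0xdc  [2]=0x9a  [3]=0xde

36 dc 9a de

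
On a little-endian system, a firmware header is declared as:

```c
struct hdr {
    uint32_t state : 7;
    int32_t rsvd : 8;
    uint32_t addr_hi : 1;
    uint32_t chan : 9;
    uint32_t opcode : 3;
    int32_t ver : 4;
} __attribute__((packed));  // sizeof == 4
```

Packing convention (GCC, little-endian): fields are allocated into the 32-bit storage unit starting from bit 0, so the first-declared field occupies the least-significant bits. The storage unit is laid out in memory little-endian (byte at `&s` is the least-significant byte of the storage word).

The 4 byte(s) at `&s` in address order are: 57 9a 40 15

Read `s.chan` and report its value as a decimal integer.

320

[0]=0x57 [1]=0x9a [2]=0x40 [3]=0x15 (little-endian) → word 0x15409a57
state [0+:7] = (word>>0) & 0x7f = 87
rsvd [7+:8] = (word>>7) & 0xff = 52
addr_hi [15+:1] = (word>>15) & 0x1 = 1
chan [16+:9] = (word>>16) & 0x1ff = 320  ←
opcode [25+:3] = (word>>25) & 0x7 = 2
ver [28+:4] = (word>>28) & 0xf = 1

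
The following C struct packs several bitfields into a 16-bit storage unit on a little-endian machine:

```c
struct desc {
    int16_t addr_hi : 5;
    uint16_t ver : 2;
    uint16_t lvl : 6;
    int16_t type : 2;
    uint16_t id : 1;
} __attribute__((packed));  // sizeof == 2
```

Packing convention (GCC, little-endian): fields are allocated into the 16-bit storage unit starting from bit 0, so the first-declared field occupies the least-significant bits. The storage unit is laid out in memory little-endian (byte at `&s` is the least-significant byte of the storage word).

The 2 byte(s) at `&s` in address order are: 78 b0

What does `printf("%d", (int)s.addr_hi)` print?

[0]=0x78 [1]=0xb0 (little-endian) → word 0xb078
addr_hi [0+:5] = (word>>0) & 0x1f = 24  ←
ver [5+:2] = (word>>5) & 0x3 = 3
lvl [7+:6] = (word>>7) & 0x3f = 32
type [13+:2] = (word>>13) & 0x3 = 1
id [15+:1] = (word>>15) & 0x1 = 1
addr_hi signed 5b, MSB=1: 24 - 32 = -8

-8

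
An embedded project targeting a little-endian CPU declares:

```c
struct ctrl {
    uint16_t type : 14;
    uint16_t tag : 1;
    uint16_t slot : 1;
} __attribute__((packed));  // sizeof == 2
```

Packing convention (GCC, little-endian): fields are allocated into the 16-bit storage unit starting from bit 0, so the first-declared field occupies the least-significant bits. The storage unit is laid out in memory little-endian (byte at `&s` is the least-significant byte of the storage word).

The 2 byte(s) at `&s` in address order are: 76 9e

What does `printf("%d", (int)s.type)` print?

7798

[0]=0x76 [1]=0x9e (little-endian) → word 0x9e76
type [0+:14] = (word>>0) & 0x3fff = 7798  ←
tag [14+:1] = (word>>14) & 0x1 = 0
slot [15+:1] = (word>>15) & 0x1 = 1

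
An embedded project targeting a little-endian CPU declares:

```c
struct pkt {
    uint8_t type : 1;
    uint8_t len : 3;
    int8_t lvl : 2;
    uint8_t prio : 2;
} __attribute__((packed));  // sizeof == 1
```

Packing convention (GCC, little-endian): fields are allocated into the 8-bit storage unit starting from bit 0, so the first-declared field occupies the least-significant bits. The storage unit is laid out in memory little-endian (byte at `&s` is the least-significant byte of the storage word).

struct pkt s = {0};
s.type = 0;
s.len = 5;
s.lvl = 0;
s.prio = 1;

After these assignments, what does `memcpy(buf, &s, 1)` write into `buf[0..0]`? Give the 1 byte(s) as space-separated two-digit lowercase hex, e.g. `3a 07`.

4a

type:1 = 0 → 0x0 << 0 → word 0x00
len:3 = 5 → 0x5 << 1 → word 0x0a
lvl:2 = 0 → 0x0 << 4 → word 0x0a
prio:2 = 1 → 0x1 << 6 → word 0x4a
word = 0x4a → little-endian bytes:
  [0]=0x4a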